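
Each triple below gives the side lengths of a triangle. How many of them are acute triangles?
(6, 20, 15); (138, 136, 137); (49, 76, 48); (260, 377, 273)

1

(6,20,15): 6²+15² = 261 < 400 = 20² → obtuse
(138,136,137): 136²+137² = 37265 > 19044 = 138² → acute
(49,76,48): 48²+49² = 4705 < 5776 = 76² → obtuse
(260,377,273): 260²+273² = 142129 = 377² → right
1 of the 4 is acute.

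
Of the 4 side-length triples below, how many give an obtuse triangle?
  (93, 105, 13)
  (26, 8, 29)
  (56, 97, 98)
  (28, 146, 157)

(93,105,13): 13²+93² = 8818 < 11025 = 105² → obtuse
(26,8,29): 8²+26² = 740 < 841 = 29² → obtuse
(56,97,98): 56²+97² = 12545 > 9604 = 98² → acute
(28,146,157): 28²+146² = 22100 < 24649 = 157² → obtuse
3 of the 4 are obtuse.

3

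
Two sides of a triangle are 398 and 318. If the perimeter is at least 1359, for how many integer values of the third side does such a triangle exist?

73

Triangle inequality: 80 < x < 716. Perimeter ≥ 1359 gives x ≥ 1359 − 398 − 318 = 643.
So 643 ≤ x < 716; integers 643 through 715: 73 values.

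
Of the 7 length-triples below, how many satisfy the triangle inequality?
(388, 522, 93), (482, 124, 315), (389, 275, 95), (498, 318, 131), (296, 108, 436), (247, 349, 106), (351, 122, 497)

(93,388,522): 93+388 ≤ 522 → not valid
(124,315,482): 124+315 ≤ 482 → not valid
(95,275,389): 95+275 ≤ 389 → not valid
(131,318,498): 131+318 ≤ 498 → not valid
(108,296,436): 108+296 ≤ 436 → not valid
(106,247,349): 106+247 > 349 → valid
(122,351,497): 122+351 ≤ 497 → not valid
1 of the 7 triples forms a triangle.

1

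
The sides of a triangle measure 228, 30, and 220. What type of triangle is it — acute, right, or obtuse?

Compare the square of the longest side to the sum of squares of the other two: 30² + 220² = 49300 < 51984 = 228².

obtuse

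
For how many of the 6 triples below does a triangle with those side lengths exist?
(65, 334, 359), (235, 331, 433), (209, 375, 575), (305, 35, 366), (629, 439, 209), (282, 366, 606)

(65,334,359): 65+334 > 359 → valid
(235,331,433): 235+331 > 433 → valid
(209,375,575): 209+375 > 575 → valid
(35,305,366): 35+305 ≤ 366 → not valid
(209,439,629): 209+439 > 629 → valid
(282,366,606): 282+366 > 606 → valid
5 of the 6 triples form a triangle.

5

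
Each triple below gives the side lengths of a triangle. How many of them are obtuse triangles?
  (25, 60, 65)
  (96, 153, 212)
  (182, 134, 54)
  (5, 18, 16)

(25,60,65): 25²+60² = 4225 = 65² → right
(96,153,212): 96²+153² = 32625 < 44944 = 212² → obtuse
(182,134,54): 54²+134² = 20872 < 33124 = 182² → obtuse
(5,18,16): 5²+16² = 281 < 324 = 18² → obtuse
3 of the 4 are obtuse.

3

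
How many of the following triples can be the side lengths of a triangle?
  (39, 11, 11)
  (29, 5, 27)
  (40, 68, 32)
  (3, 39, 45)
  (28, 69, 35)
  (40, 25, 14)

2

(11,11,39): 11+11 ≤ 39 → not valid
(5,27,29): 5+27 > 29 → valid
(32,40,68): 32+40 > 68 → valid
(3,39,45): 3+39 ≤ 45 → not valid
(28,35,69): 28+35 ≤ 69 → not valid
(14,25,40): 14+25 ≤ 40 → not valid
2 of the 6 triples form a triangle.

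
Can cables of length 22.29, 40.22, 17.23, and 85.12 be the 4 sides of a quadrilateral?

For a quadrilateral, each side must be shorter than the sum of the others.
Here the longest side is 85.12, but the remaining 3 sides sum to only 79.74.

No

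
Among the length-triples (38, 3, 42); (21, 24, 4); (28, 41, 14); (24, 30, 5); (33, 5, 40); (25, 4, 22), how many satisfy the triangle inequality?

(3,38,42): 3+38 ≤ 42 → not valid
(4,21,24): 4+21 > 24 → valid
(14,28,41): 14+28 > 41 → valid
(5,24,30): 5+24 ≤ 30 → not valid
(5,33,40): 5+33 ≤ 40 → not valid
(4,22,25): 4+22 > 25 → valid
3 of the 6 triples form a triangle.

3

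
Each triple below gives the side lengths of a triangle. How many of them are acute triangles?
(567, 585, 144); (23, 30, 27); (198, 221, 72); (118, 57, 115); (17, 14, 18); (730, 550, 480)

3

(567,585,144): 144²+567² = 342225 = 585² → right
(23,30,27): 23²+27² = 1258 > 900 = 30² → acute
(198,221,72): 72²+198² = 44388 < 48841 = 221² → obtuse
(118,57,115): 57²+115² = 16474 > 13924 = 118² → acute
(17,14,18): 14²+17² = 485 > 324 = 18² → acute
(730,550,480): 480²+550² = 532900 = 730² → right
3 of the 6 are acute.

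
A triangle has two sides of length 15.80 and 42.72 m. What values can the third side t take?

26.92 < t < 58.52 (m)

By the triangle inequality, t must be less than 15.80 + 42.72 = 58.52 and greater than |15.80 − 42.72| = 26.92.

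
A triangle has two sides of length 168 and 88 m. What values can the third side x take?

By the triangle inequality, x must be less than 168 + 88 = 256 and greater than |168 − 88| = 80.

80 < x < 256 (m)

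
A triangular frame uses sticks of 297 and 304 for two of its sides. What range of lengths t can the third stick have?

7 < t < 601

By the triangle inequality, t must be less than 297 + 304 = 601 and greater than |297 − 304| = 7.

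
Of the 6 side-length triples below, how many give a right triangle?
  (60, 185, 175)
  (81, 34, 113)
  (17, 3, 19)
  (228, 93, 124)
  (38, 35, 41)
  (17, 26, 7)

(60,185,175): 60²+175² = 34225 = 185² → right
(81,34,113): 34²+81² = 7717 < 12769 = 113² → obtuse
(17,3,19): 3²+17² = 298 < 361 = 19² → obtuse
(228,93,124): 93+124 ≤ 228, not a triangle
(38,35,41): 35²+38² = 2669 > 1681 = 41² → acute
(17,26,7): 7+17 ≤ 26, not a triangle
1 of the 6 is right.

1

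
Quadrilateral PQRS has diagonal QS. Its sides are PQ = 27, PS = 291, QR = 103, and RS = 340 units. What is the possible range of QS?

From triangle PQS: |27 − 291| < QS < 27 + 291, i.e. 264 < QS < 318.
From triangle RQS: 237 < QS < 443.
Both must hold, so QS lies in the intersection.

264 < QS < 318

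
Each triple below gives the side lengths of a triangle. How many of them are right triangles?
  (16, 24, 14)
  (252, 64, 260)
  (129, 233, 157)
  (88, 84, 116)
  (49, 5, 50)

(16,24,14): 14²+16² = 452 < 576 = 24² → obtuse
(252,64,260): 64²+252² = 67600 = 260² → right
(129,233,157): 129²+157² = 41290 < 54289 = 233² → obtuse
(88,84,116): 84²+88² = 14800 > 13456 = 116² → acute
(49,5,50): 5²+49² = 2426 < 2500 = 50² → obtuse
1 of the 5 is right.

1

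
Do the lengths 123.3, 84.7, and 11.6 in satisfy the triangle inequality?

The longest side is 123.3, but the other two sum to only 96.3.
96.3 < 123.3, so the triangle inequality fails.

No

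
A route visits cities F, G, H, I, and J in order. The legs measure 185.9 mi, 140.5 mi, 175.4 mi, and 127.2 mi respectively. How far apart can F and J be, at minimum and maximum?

The maximum is all hops collinear in one direction: 185.9 + 140.5 + 175.4 + 127.2 = 629.0.
The longest hop is 185.9; the others sum to 443.1. Since 185.9 ≤ 443.1, the path can fold back on itself completely, so the minimum distance is 0.

0 ≤ FJ ≤ 629.0 mi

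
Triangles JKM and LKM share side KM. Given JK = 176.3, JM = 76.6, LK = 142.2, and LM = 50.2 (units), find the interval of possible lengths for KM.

From triangle JKM: |176.3 − 76.6| < KM < 176.3 + 76.6, i.e. 99.7 < KM < 252.9.
From triangle LKM: 92.0 < KM < 192.4.
Both must hold, so KM lies in the intersection.

99.7 < KM < 192.4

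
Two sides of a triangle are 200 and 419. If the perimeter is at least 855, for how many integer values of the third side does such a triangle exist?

Triangle inequality: 219 < x < 619. Perimeter ≥ 855 gives x ≥ 855 − 200 − 419 = 236.
So 236 ≤ x < 619; integers 236 through 618: 383 values.

383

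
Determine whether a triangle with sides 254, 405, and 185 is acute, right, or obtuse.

obtuse

Compare the square of the longest side to the sum of squares of the other two: 185² + 254² = 98741 < 164025 = 405².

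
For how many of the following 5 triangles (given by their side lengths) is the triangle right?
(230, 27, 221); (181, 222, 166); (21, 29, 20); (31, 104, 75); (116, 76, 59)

1

(230,27,221): 27²+221² = 49570 < 52900 = 230² → obtuse
(181,222,166): 166²+181² = 60317 > 49284 = 222² → acute
(21,29,20): 20²+21² = 841 = 29² → right
(31,104,75): 31²+75² = 6586 < 10816 = 104² → obtuse
(116,76,59): 59²+76² = 9257 < 13456 = 116² → obtuse
1 of the 5 is right.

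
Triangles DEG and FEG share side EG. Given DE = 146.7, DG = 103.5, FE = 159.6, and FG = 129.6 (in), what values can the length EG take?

43.2 < EG < 250.2

From triangle DEG: |146.7 − 103.5| < EG < 146.7 + 103.5, i.e. 43.2 < EG < 250.2.
From triangle FEG: 30.0 < EG < 289.2.
Both must hold, so EG lies in the intersection.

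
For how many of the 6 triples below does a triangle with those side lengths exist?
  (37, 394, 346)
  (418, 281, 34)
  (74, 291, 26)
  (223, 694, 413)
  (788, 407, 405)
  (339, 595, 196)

(37,346,394): 37+346 ≤ 394 → not valid
(34,281,418): 34+281 ≤ 418 → not valid
(26,74,291): 26+74 ≤ 291 → not valid
(223,413,694): 223+413 ≤ 694 → not valid
(405,407,788): 405+407 > 788 → valid
(196,339,595): 196+339 ≤ 595 → not valid
1 of the 6 triples forms a triangle.

1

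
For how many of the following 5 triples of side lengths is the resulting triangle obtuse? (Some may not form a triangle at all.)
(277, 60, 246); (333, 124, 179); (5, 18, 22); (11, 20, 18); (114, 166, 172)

2

(277,60,246): 60²+246² = 64116 < 76729 = 277² → obtuse
(333,124,179): 124+179 ≤ 333, not a triangle
(5,18,22): 5²+18² = 349 < 484 = 22² → obtuse
(11,20,18): 11²+18² = 445 > 400 = 20² → acute
(114,166,172): 114²+166² = 40552 > 29584 = 172² → acute
2 of the 5 are obtuse.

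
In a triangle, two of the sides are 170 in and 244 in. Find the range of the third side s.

74 < s < 414 (in)

By the triangle inequality, s must be less than 170 + 244 = 414 and greater than |170 − 244| = 74.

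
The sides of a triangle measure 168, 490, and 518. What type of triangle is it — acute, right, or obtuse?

right

Compare the square of the longest side to the sum of squares of the other two: 168² + 490² = 268324 = 518².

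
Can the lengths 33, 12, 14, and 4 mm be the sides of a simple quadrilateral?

For a quadrilateral, each side must be shorter than the sum of the others.
Here the longest side is 33, but the remaining 3 sides sum to only 30.

No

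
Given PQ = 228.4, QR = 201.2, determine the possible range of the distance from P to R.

By the triangle inequality, |228.4 − 201.2| ≤ PR ≤ 228.4 + 201.2.

27.2 ≤ PR ≤ 429.6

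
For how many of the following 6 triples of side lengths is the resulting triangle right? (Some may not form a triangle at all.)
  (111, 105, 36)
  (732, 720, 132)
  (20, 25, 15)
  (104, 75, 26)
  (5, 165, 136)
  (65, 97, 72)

4

(111,105,36): 36²+105² = 12321 = 111² → right
(732,720,132): 132²+720² = 535824 = 732² → right
(20,25,15): 15²+20² = 625 = 25² → right
(104,75,26): 26+75 ≤ 104, not a triangle
(5,165,136): 5+136 ≤ 165, not a triangle
(65,97,72): 65²+72² = 9409 = 97² → right
4 of the 6 are right.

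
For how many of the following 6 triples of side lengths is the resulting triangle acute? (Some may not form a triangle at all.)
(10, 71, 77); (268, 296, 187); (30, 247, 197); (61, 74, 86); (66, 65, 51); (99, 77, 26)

3

(10,71,77): 10²+71² = 5141 < 5929 = 77² → obtuse
(268,296,187): 187²+268² = 106793 > 87616 = 296² → acute
(30,247,197): 30+197 ≤ 247, not a triangle
(61,74,86): 61²+74² = 9197 > 7396 = 86² → acute
(66,65,51): 51²+65² = 6826 > 4356 = 66² → acute
(99,77,26): 26²+77² = 6605 < 9801 = 99² → obtuse
3 of the 6 are acute.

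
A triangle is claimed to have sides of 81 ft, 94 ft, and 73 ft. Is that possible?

Yes

The longest side is 94, and the other two sum to 154.
Since 154 > 94, the triangle inequality holds.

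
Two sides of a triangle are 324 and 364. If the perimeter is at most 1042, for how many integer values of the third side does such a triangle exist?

314

Triangle inequality: 40 < x < 688. Perimeter ≤ 1042 gives x ≤ 1042 − 324 − 364 = 354.
So 40 < x ≤ 354; integers 41 through 354: 314 values.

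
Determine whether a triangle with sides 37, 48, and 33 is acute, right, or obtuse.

Compare the square of the longest side to the sum of squares of the other two: 33² + 37² = 2458 > 2304 = 48².

acute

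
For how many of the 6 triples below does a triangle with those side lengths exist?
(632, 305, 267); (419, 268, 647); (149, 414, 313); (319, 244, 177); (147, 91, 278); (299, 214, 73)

3

(267,305,632): 267+305 ≤ 632 → not valid
(268,419,647): 268+419 > 647 → valid
(149,313,414): 149+313 > 414 → valid
(177,244,319): 177+244 > 319 → valid
(91,147,278): 91+147 ≤ 278 → not valid
(73,214,299): 73+214 ≤ 299 → not valid
3 of the 6 triples form a triangle.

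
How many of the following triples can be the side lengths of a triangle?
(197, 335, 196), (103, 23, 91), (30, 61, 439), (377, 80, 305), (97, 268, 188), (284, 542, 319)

5

(196,197,335): 196+197 > 335 → valid
(23,91,103): 23+91 > 103 → valid
(30,61,439): 30+61 ≤ 439 → not valid
(80,305,377): 80+305 > 377 → valid
(97,188,268): 97+188 > 268 → valid
(284,319,542): 284+319 > 542 → valid
5 of the 6 triples form a triangle.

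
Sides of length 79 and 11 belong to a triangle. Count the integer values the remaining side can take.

The third side lies in the open interval (68, 90).
Integers from 69 to 89 inclusive: 89 − 69 + 1 = 21.

21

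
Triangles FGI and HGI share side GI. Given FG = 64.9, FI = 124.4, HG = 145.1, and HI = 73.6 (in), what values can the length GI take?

71.5 < GI < 189.3

From triangle FGI: |64.9 − 124.4| < GI < 64.9 + 124.4, i.e. 59.5 < GI < 189.3.
From triangle HGI: 71.5 < GI < 218.7.
Both must hold, so GI lies in the intersection.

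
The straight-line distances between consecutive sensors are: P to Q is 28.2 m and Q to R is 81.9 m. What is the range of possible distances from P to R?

By the triangle inequality, |28.2 − 81.9| ≤ PR ≤ 28.2 + 81.9.

53.7 ≤ PR ≤ 110.1 m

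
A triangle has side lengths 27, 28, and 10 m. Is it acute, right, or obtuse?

acute

Compare the square of the longest side to the sum of squares of the other two: 10² + 27² = 829 > 784 = 28².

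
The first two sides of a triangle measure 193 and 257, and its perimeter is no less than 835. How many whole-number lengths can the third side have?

65

Triangle inequality: 64 < x < 450. Perimeter ≥ 835 gives x ≥ 835 − 193 − 257 = 385.
So 385 ≤ x < 450; integers 385 through 449: 65 values.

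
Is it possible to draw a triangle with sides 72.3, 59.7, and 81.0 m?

The longest side is 81.0, and the other two sum to 132.0.
Since 132.0 > 81.0, the triangle inequality holds.

Yes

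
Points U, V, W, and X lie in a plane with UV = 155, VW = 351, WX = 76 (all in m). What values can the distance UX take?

The maximum is all hops collinear in one direction: 155 + 351 + 76 = 582.
The longest hop is 351; the others sum to 231. Folding the others back against it leaves at least 351 − 231 = 120.

120 ≤ UX ≤ 582 m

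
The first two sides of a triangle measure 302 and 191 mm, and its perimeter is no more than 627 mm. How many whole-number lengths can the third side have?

23

Triangle inequality: 111 < x < 493. Perimeter ≤ 627 gives x ≤ 627 − 302 − 191 = 134.
So 111 < x ≤ 134; integers 112 through 134: 23 values.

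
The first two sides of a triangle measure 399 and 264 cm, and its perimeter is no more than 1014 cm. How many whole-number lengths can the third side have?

Triangle inequality: 135 < x < 663. Perimeter ≤ 1014 gives x ≤ 1014 − 399 − 264 = 351.
So 135 < x ≤ 351; integers 136 through 351: 216 values.

216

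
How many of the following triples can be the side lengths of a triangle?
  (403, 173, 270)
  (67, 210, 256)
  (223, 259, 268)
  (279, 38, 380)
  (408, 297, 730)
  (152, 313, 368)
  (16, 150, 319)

(173,270,403): 173+270 > 403 → valid
(67,210,256): 67+210 > 256 → valid
(223,259,268): 223+259 > 268 → valid
(38,279,380): 38+279 ≤ 380 → not valid
(297,408,730): 297+408 ≤ 730 → not valid
(152,313,368): 152+313 > 368 → valid
(16,150,319): 16+150 ≤ 319 → not valid
4 of the 7 triples form a triangle.

4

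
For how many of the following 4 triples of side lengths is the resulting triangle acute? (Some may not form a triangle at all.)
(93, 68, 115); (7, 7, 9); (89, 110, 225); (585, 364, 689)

2

(93,68,115): 68²+93² = 13273 > 13225 = 115² → acute
(7,7,9): 7²+7² = 98 > 81 = 9² → acute
(89,110,225): 89+110 ≤ 225, not a triangle
(585,364,689): 364²+585² = 474721 = 689² → right
2 of the 4 are acute.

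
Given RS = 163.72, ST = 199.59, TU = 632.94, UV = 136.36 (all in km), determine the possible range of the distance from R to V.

133.27 ≤ RV ≤ 1132.61 km

The maximum is all hops collinear in one direction: 163.72 + 199.59 + 632.94 + 136.36 = 1132.61.
The longest hop is 632.94; the others sum to 499.67. Folding the others back against it leaves at least 632.94 − 499.67 = 133.27.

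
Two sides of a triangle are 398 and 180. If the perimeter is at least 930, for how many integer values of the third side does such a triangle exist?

Triangle inequality: 218 < x < 578. Perimeter ≥ 930 gives x ≥ 930 − 398 − 180 = 352.
So 352 ≤ x < 578; integers 352 through 577: 226 values.

226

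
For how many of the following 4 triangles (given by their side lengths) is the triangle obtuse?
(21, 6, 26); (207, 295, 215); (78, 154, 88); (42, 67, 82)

(21,6,26): 6²+21² = 477 < 676 = 26² → obtuse
(207,295,215): 207²+215² = 89074 > 87025 = 295² → acute
(78,154,88): 78²+88² = 13828 < 23716 = 154² → obtuse
(42,67,82): 42²+67² = 6253 < 6724 = 82² → obtuse
3 of the 4 are obtuse.

3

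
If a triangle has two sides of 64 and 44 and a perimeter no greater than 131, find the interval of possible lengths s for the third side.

Triangle inequality alone gives 20 < s < 108.
The perimeter condition gives s ≤ 131 − 64 − 44 = 23.
Intersecting the two: 20 < s ≤ 23.

20 < s ≤ 23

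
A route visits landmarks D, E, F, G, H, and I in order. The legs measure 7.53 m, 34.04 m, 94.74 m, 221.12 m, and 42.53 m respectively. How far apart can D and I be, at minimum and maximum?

42.28 ≤ DI ≤ 399.96 m

The maximum is all hops collinear in one direction: 7.53 + 34.04 + 94.74 + 221.12 + 42.53 = 399.96.
The longest hop is 221.12; the others sum to 178.84. Folding the others back against it leaves at least 221.12 − 178.84 = 42.28.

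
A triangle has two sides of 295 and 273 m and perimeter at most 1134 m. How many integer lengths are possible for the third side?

Triangle inequality: 22 < x < 568. Perimeter ≤ 1134 gives x ≤ 1134 − 295 − 273 = 566.
So 22 < x ≤ 566; integers 23 through 566: 544 values.

544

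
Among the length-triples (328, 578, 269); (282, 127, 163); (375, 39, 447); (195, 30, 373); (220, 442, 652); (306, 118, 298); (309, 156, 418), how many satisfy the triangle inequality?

5

(269,328,578): 269+328 > 578 → valid
(127,163,282): 127+163 > 282 → valid
(39,375,447): 39+375 ≤ 447 → not valid
(30,195,373): 30+195 ≤ 373 → not valid
(220,442,652): 220+442 > 652 → valid
(118,298,306): 118+298 > 306 → valid
(156,309,418): 156+309 > 418 → valid
5 of the 7 triples form a triangle.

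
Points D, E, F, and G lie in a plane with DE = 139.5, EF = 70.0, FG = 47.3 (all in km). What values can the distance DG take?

The maximum is all hops collinear in one direction: 139.5 + 70.0 + 47.3 = 256.8.
The longest hop is 139.5; the others sum to 117.3. Folding the others back against it leaves at least 139.5 − 117.3 = 22.2.

22.2 ≤ DG ≤ 256.8 km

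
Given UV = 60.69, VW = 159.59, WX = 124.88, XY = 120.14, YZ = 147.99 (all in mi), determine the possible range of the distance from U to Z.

The maximum is all hops collinear in one direction: 60.69 + 159.59 + 124.88 + 120.14 + 147.99 = 613.29.
The longest hop is 159.59; the others sum to 453.70. Since 159.59 ≤ 453.70, the path can fold back on itself completely, so the minimum distance is 0.

0 ≤ UZ ≤ 613.29 mi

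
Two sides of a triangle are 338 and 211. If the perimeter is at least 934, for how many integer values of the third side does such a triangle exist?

164

Triangle inequality: 127 < x < 549. Perimeter ≥ 934 gives x ≥ 934 − 338 − 211 = 385.
So 385 ≤ x < 549; integers 385 through 548: 164 values.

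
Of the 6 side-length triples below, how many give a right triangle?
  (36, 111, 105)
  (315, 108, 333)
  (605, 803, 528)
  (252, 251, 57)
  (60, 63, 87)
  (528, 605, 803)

5

(36,111,105): 36²+105² = 12321 = 111² → right
(315,108,333): 108²+315² = 110889 = 333² → right
(605,803,528): 528²+605² = 644809 = 803² → right
(252,251,57): 57²+251² = 66250 > 63504 = 252² → acute
(60,63,87): 60²+63² = 7569 = 87² → right
(528,605,803): 528²+605² = 644809 = 803² → right
5 of the 6 are right.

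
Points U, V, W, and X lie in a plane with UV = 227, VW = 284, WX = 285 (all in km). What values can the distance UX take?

The maximum is all hops collinear in one direction: 227 + 284 + 285 = 796.
The longest hop is 285; the others sum to 511. Since 285 ≤ 511, the path can fold back on itself completely, so the minimum distance is 0.

0 ≤ UX ≤ 796 km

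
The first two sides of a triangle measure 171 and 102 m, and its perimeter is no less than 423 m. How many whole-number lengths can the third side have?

Triangle inequality: 69 < x < 273. Perimeter ≥ 423 gives x ≥ 423 − 171 − 102 = 150.
So 150 ≤ x < 273; integers 150 through 272: 123 values.

123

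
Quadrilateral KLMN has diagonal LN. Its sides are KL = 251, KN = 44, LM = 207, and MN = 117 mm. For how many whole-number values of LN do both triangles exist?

87

From triangle KLN: 207 < LN < 295.
From triangle MLN: 90 < LN < 324.
Intersection: 207 < LN < 295, so integers 208 through 294: 87 values.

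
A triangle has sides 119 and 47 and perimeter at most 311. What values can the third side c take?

Triangle inequality alone gives 72 < c < 166.
The perimeter condition gives c ≤ 311 − 119 − 47 = 145.
Intersecting the two: 72 < c ≤ 145.

72 < c ≤ 145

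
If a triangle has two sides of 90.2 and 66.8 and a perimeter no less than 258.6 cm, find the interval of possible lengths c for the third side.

101.6 ≤ c < 157.0

Triangle inequality alone gives 23.4 < c < 157.0.
The perimeter condition gives c ≥ 258.6 − 90.2 − 66.8 = 101.6.
Intersecting the two: 101.6 ≤ c < 157.0.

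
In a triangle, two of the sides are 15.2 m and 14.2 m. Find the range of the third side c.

By the triangle inequality, c must be less than 15.2 + 14.2 = 29.4 and greater than |15.2 − 14.2| = 1.0.

1.0 < c < 29.4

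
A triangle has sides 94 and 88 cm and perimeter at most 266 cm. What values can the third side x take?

Triangle inequality alone gives 6 < x < 182.
The perimeter condition gives x ≤ 266 − 94 − 88 = 84.
Intersecting the two: 6 < x ≤ 84.

6 < x ≤ 84 cm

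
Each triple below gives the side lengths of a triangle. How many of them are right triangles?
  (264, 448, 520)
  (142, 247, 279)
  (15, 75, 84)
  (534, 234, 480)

(264,448,520): 264²+448² = 270400 = 520² → right
(142,247,279): 142²+247² = 81173 > 77841 = 279² → acute
(15,75,84): 15²+75² = 5850 < 7056 = 84² → obtuse
(534,234,480): 234²+480² = 285156 = 534² → right
2 of the 4 are right.

2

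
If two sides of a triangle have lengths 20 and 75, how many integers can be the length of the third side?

The third side lies in the open interval (55, 95).
Integers from 56 to 94 inclusive: 94 − 56 + 1 = 39.

39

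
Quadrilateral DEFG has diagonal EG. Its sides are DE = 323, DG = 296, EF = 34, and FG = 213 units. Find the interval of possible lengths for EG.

179 < EG < 247

From triangle DEG: |323 − 296| < EG < 323 + 296, i.e. 27 < EG < 619.
From triangle FEG: 179 < EG < 247.
Both must hold, so EG lies in the intersection.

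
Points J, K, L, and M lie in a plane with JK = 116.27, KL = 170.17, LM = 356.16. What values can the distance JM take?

The maximum is all hops collinear in one direction: 116.27 + 170.17 + 356.16 = 642.60.
The longest hop is 356.16; the others sum to 286.44. Folding the others back against it leaves at least 356.16 − 286.44 = 69.72.

69.72 ≤ JM ≤ 642.60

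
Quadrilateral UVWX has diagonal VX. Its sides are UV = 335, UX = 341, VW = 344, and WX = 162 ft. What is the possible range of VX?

182 < VX < 506

From triangle UVX: |335 − 341| < VX < 335 + 341, i.e. 6 < VX < 676.
From triangle WVX: 182 < VX < 506.
Both must hold, so VX lies in the intersection.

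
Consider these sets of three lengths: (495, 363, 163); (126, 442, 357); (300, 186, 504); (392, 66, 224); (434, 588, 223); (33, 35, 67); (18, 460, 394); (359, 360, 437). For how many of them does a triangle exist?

5

(163,363,495): 163+363 > 495 → valid
(126,357,442): 126+357 > 442 → valid
(186,300,504): 186+300 ≤ 504 → not valid
(66,224,392): 66+224 ≤ 392 → not valid
(223,434,588): 223+434 > 588 → valid
(33,35,67): 33+35 > 67 → valid
(18,394,460): 18+394 ≤ 460 → not valid
(359,360,437): 359+360 > 437 → valid
5 of the 8 triples form a triangle.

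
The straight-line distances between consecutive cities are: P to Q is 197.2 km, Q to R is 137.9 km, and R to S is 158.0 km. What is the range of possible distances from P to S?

The maximum is all hops collinear in one direction: 197.2 + 137.9 + 158.0 = 493.1.
The longest hop is 197.2; the others sum to 295.9. Since 197.2 ≤ 295.9, the path can fold back on itself completely, so the minimum distance is 0.

0 ≤ PS ≤ 493.1 km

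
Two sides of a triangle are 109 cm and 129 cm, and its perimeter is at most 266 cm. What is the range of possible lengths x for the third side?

Triangle inequality alone gives 20 < x < 238.
The perimeter condition gives x ≤ 266 − 109 − 129 = 28.
Intersecting the two: 20 < x ≤ 28.

20 < x ≤ 28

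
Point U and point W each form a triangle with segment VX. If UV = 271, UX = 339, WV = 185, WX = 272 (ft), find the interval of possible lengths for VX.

87 < VX < 457

From triangle UVX: |271 − 339| < VX < 271 + 339, i.e. 68 < VX < 610.
From triangle WVX: 87 < VX < 457.
Both must hold, so VX lies in the intersection.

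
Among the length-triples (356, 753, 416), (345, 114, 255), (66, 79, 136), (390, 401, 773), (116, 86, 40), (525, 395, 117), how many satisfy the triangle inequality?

(356,416,753): 356+416 > 753 → valid
(114,255,345): 114+255 > 345 → valid
(66,79,136): 66+79 > 136 → valid
(390,401,773): 390+401 > 773 → valid
(40,86,116): 40+86 > 116 → valid
(117,395,525): 117+395 ≤ 525 → not valid
5 of the 6 triples form a triangle.

5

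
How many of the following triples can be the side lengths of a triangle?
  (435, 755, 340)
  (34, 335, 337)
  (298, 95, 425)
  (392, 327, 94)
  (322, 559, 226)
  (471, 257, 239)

4

(340,435,755): 340+435 > 755 → valid
(34,335,337): 34+335 > 337 → valid
(95,298,425): 95+298 ≤ 425 → not valid
(94,327,392): 94+327 > 392 → valid
(226,322,559): 226+322 ≤ 559 → not valid
(239,257,471): 239+257 > 471 → valid
4 of the 6 triples form a triangle.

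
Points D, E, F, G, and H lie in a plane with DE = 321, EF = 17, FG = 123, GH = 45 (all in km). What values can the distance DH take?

The maximum is all hops collinear in one direction: 321 + 17 + 123 + 45 = 506.
The longest hop is 321; the others sum to 185. Folding the others back against it leaves at least 321 − 185 = 136.

136 ≤ DH ≤ 506 km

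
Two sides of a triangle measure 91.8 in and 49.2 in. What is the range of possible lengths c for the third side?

42.6 < c < 141.0 (in)

By the triangle inequality, c must be less than 91.8 + 49.2 = 141.0 and greater than |91.8 − 49.2| = 42.6.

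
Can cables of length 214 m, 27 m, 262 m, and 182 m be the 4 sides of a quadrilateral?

A quadrilateral exists iff every side is shorter than the sum of the others — equivalently, the longest side is less than the sum of the rest.
Longest side 262 < 423 (sum of the remaining 3), so yes.

Yes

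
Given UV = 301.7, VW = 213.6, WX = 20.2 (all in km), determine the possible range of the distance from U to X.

67.9 ≤ UX ≤ 535.5 km

The maximum is all hops collinear in one direction: 301.7 + 213.6 + 20.2 = 535.5.
The longest hop is 301.7; the others sum to 233.8. Folding the others back against it leaves at least 301.7 − 233.8 = 67.9.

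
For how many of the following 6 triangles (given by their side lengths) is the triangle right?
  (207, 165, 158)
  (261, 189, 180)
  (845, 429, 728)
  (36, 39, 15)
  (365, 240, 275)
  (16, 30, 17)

(207,165,158): 158²+165² = 52189 > 42849 = 207² → acute
(261,189,180): 180²+189² = 68121 = 261² → right
(845,429,728): 429²+728² = 714025 = 845² → right
(36,39,15): 15²+36² = 1521 = 39² → right
(365,240,275): 240²+275² = 133225 = 365² → right
(16,30,17): 16²+17² = 545 < 900 = 30² → obtuse
4 of the 6 are right.

4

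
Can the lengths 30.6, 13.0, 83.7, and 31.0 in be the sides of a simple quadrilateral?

For a quadrilateral, each side must be shorter than the sum of the others.
Here the longest side is 83.7, but the remaining 3 sides sum to only 74.6.

No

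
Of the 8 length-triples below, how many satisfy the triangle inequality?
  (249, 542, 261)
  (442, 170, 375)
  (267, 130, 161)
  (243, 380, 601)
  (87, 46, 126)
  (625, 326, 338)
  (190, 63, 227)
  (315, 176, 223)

7

(249,261,542): 249+261 ≤ 542 → not valid
(170,375,442): 170+375 > 442 → valid
(130,161,267): 130+161 > 267 → valid
(243,380,601): 243+380 > 601 → valid
(46,87,126): 46+87 > 126 → valid
(326,338,625): 326+338 > 625 → valid
(63,190,227): 63+190 > 227 → valid
(176,223,315): 176+223 > 315 → valid
7 of the 8 triples form a triangle.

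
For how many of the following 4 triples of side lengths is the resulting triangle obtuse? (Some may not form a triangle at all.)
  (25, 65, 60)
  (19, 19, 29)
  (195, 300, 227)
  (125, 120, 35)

2

(25,65,60): 25²+60² = 4225 = 65² → right
(19,19,29): 19²+19² = 722 < 841 = 29² → obtuse
(195,300,227): 195²+227² = 89554 < 90000 = 300² → obtuse
(125,120,35): 35²+120² = 15625 = 125² → right
2 of the 4 are obtuse.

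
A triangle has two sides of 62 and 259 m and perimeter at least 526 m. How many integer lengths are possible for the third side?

116

Triangle inequality: 197 < x < 321. Perimeter ≥ 526 gives x ≥ 526 − 62 − 259 = 205.
So 205 ≤ x < 321; integers 205 through 320: 116 values.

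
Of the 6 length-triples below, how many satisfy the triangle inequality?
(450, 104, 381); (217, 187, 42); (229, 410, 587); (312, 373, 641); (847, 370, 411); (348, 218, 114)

4

(104,381,450): 104+381 > 450 → valid
(42,187,217): 42+187 > 217 → valid
(229,410,587): 229+410 > 587 → valid
(312,373,641): 312+373 > 641 → valid
(370,411,847): 370+411 ≤ 847 → not valid
(114,218,348): 114+218 ≤ 348 → not valid
4 of the 6 triples form a triangle.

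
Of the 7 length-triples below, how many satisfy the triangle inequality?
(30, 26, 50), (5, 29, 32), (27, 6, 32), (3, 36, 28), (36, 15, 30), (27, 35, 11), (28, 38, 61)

(26,30,50): 26+30 > 50 → valid
(5,29,32): 5+29 > 32 → valid
(6,27,32): 6+27 > 32 → valid
(3,28,36): 3+28 ≤ 36 → not valid
(15,30,36): 15+30 > 36 → valid
(11,27,35): 11+27 > 35 → valid
(28,38,61): 28+38 > 61 → valid
6 of the 7 triples form a triangle.

6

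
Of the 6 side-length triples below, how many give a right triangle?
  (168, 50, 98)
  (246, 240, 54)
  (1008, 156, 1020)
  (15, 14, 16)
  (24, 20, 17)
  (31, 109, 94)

(168,50,98): 50+98 ≤ 168, not a triangle
(246,240,54): 54²+240² = 60516 = 246² → right
(1008,156,1020): 156²+1008² = 1040400 = 1020² → right
(15,14,16): 14²+15² = 421 > 256 = 16² → acute
(24,20,17): 17²+20² = 689 > 576 = 24² → acute
(31,109,94): 31²+94² = 9797 < 11881 = 109² → obtuse
2 of the 6 are right.

2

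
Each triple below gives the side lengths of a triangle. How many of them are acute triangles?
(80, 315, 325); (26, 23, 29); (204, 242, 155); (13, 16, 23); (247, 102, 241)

(80,315,325): 80²+315² = 105625 = 325² → right
(26,23,29): 23²+26² = 1205 > 841 = 29² → acute
(204,242,155): 155²+204² = 65641 > 58564 = 242² → acute
(13,16,23): 13²+16² = 425 < 529 = 23² → obtuse
(247,102,241): 102²+241² = 68485 > 61009 = 247² → acute
3 of the 5 are acute.

3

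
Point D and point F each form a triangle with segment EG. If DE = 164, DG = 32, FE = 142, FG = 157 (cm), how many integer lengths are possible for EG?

63

From triangle DEG: 132 < EG < 196.
From triangle FEG: 15 < EG < 299.
Intersection: 132 < EG < 196, so integers 133 through 195: 63 values.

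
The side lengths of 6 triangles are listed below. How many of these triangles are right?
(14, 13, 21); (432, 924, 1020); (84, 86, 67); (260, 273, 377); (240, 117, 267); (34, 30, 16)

(14,13,21): 13²+14² = 365 < 441 = 21² → obtuse
(432,924,1020): 432²+924² = 1040400 = 1020² → right
(84,86,67): 67²+84² = 11545 > 7396 = 86² → acute
(260,273,377): 260²+273² = 142129 = 377² → right
(240,117,267): 117²+240² = 71289 = 267² → right
(34,30,16): 16²+30² = 1156 = 34² → right
4 of the 6 are right.

4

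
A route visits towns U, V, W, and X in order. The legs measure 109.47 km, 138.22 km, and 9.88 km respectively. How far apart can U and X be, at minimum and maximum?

The maximum is all hops collinear in one direction: 109.47 + 138.22 + 9.88 = 257.57.
The longest hop is 138.22; the others sum to 119.35. Folding the others back against it leaves at least 138.22 − 119.35 = 18.87.

18.87 ≤ UX ≤ 257.57 km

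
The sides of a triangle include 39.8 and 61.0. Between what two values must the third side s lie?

21.2 < s < 100.8

By the triangle inequality, s must be less than 39.8 + 61.0 = 100.8 and greater than |39.8 − 61.0| = 21.2.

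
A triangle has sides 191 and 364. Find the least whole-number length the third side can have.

174

The third side must be strictly greater than |191 − 364| = 173.
The smallest integer above 173 is 174.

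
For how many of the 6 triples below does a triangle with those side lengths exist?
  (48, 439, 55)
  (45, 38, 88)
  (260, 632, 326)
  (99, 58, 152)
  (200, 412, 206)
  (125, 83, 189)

(48,55,439): 48+55 ≤ 439 → not valid
(38,45,88): 38+45 ≤ 88 → not valid
(260,326,632): 260+326 ≤ 632 → not valid
(58,99,152): 58+99 > 152 → valid
(200,206,412): 200+206 ≤ 412 → not valid
(83,125,189): 83+125 > 189 → valid
2 of the 6 triples form a triangle.

2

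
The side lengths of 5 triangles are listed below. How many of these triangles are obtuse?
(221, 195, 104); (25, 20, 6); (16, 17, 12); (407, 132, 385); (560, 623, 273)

(221,195,104): 104²+195² = 48841 = 221² → right
(25,20,6): 6²+20² = 436 < 625 = 25² → obtuse
(16,17,12): 12²+16² = 400 > 289 = 17² → acute
(407,132,385): 132²+385² = 165649 = 407² → right
(560,623,273): 273²+560² = 388129 = 623² → right
1 of the 5 is obtuse.

1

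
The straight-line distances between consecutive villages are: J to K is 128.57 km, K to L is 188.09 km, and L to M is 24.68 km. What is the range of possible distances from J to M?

The maximum is all hops collinear in one direction: 128.57 + 188.09 + 24.68 = 341.34.
The longest hop is 188.09; the others sum to 153.25. Folding the others back against it leaves at least 188.09 − 153.25 = 34.84.

34.84 ≤ JM ≤ 341.34 km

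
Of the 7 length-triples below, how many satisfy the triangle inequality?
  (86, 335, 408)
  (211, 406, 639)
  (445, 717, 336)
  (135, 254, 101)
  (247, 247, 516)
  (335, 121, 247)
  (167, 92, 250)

(86,335,408): 86+335 > 408 → valid
(211,406,639): 211+406 ≤ 639 → not valid
(336,445,717): 336+445 > 717 → valid
(101,135,254): 101+135 ≤ 254 → not valid
(247,247,516): 247+247 ≤ 516 → not valid
(121,247,335): 121+247 > 335 → valid
(92,167,250): 92+167 > 250 → valid
4 of the 7 triples form a triangle.

4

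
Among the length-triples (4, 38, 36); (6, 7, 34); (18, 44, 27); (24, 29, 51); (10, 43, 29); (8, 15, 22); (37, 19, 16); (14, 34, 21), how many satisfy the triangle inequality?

(4,36,38): 4+36 > 38 → valid
(6,7,34): 6+7 ≤ 34 → not valid
(18,27,44): 18+27 > 44 → valid
(24,29,51): 24+29 > 51 → valid
(10,29,43): 10+29 ≤ 43 → not valid
(8,15,22): 8+15 > 22 → valid
(16,19,37): 16+19 ≤ 37 → not valid
(14,21,34): 14+21 > 34 → valid
5 of the 8 triples form a triangle.

5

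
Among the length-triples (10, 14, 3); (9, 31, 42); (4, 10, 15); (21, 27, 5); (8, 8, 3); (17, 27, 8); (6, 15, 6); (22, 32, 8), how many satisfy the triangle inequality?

1

(3,10,14): 3+10 ≤ 14 → not valid
(9,31,42): 9+31 ≤ 42 → not valid
(4,10,15): 4+10 ≤ 15 → not valid
(5,21,27): 5+21 ≤ 27 → not valid
(3,8,8): 3+8 > 8 → valid
(8,17,27): 8+17 ≤ 27 → not valid
(6,6,15): 6+6 ≤ 15 → not valid
(8,22,32): 8+22 ≤ 32 → not valid
1 of the 8 triples forms a triangle.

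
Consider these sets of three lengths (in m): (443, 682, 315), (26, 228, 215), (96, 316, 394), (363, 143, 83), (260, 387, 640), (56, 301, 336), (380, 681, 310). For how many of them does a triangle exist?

6

(315,443,682): 315+443 > 682 → valid
(26,215,228): 26+215 > 228 → valid
(96,316,394): 96+316 > 394 → valid
(83,143,363): 83+143 ≤ 363 → not valid
(260,387,640): 260+387 > 640 → valid
(56,301,336): 56+301 > 336 → valid
(310,380,681): 310+380 > 681 → valid
6 of the 7 triples form a triangle.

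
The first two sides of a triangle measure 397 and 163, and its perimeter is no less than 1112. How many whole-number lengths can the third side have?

8

Triangle inequality: 234 < x < 560. Perimeter ≥ 1112 gives x ≥ 1112 − 397 − 163 = 552.
So 552 ≤ x < 560; integers 552 through 559: 8 values.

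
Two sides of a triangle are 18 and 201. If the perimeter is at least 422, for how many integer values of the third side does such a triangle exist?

16

Triangle inequality: 183 < x < 219. Perimeter ≥ 422 gives x ≥ 422 − 18 − 201 = 203.
So 203 ≤ x < 219; integers 203 through 218: 16 values.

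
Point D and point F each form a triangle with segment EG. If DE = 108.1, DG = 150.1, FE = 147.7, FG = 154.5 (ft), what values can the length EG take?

42.0 < EG < 258.2

From triangle DEG: |108.1 − 150.1| < EG < 108.1 + 150.1, i.e. 42.0 < EG < 258.2.
From triangle FEG: 6.8 < EG < 302.2.
Both must hold, so EG lies in the intersection.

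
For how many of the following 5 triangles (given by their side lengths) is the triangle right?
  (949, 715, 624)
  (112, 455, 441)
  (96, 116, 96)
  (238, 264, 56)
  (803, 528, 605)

3

(949,715,624): 624²+715² = 900601 = 949² → right
(112,455,441): 112²+441² = 207025 = 455² → right
(96,116,96): 96²+96² = 18432 > 13456 = 116² → acute
(238,264,56): 56²+238² = 59780 < 69696 = 264² → obtuse
(803,528,605): 528²+605² = 644809 = 803² → right
3 of the 5 are right.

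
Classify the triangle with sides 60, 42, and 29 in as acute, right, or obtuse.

Compare the square of the longest side to the sum of squares of the other two: 29² + 42² = 2605 < 3600 = 60².

obtuse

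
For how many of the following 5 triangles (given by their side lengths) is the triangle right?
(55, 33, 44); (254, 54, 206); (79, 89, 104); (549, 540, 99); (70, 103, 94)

(55,33,44): 33²+44² = 3025 = 55² → right
(254,54,206): 54²+206² = 45352 < 64516 = 254² → obtuse
(79,89,104): 79²+89² = 14162 > 10816 = 104² → acute
(549,540,99): 99²+540² = 301401 = 549² → right
(70,103,94): 70²+94² = 13736 > 10609 = 103² → acute
2 of the 5 are right.

2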